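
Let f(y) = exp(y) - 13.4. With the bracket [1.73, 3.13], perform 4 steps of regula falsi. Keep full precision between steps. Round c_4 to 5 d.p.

False-position update: c = (a·f(b) − b·f(a))/(f(b) − f(a)); replace the endpoint whose sign matches f(c).
f(1.730000) = -7.759346, f(3.130000) = 9.473980
step 1: c = 2.360353, f(c) = -2.805306 < 0 → new bracket [2.360353, 3.130000]
step 2: c = 2.536186, f(c) = -0.768603 < 0 → new bracket [2.536186, 3.130000]
step 3: c = 2.580745, f(c) = -0.193022 < 0 → new bracket [2.580745, 3.130000]
step 4: c = 2.591712, f(c) = -0.047383 < 0 → new bracket [2.591712, 3.130000]

2.59171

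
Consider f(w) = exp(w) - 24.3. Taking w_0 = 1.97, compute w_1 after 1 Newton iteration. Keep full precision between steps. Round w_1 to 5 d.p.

4.35880

f'(w) = exp(w)
w_0 = 1.970000: f = -17.129324, f' = 7.170676 → w_1 = 1.970000 - (-17.129324)/(7.170676) = 4.358802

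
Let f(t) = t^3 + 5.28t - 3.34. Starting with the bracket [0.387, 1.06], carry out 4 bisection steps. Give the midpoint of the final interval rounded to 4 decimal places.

f(0.387000) = -1.238679, f(1.060000) = 3.447816 (opposite signs)
step 1: m = 0.723500, f(m) = 0.858798 > 0 → root in [0.387000, 0.723500]
step 2: m = 0.555250, f(m) = -0.237095 < 0 → root in [0.555250, 0.723500]
step 3: m = 0.639375, f(m) = 0.297277 > 0 → root in [0.555250, 0.639375]
step 4: m = 0.597313, f(m) = 0.026920 > 0 → root in [0.555250, 0.597313]
Midpoint of [0.555250, 0.597313] = 0.576281

0.5763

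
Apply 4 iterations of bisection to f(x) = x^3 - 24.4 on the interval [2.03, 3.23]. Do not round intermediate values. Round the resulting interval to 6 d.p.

[2.855000, 2.930000]

f(2.030000) = -16.034573, f(3.230000) = 9.298267 (opposite signs)
step 1: m = 2.630000, f(m) = -6.208553 < 0 → root in [2.630000, 3.230000]
step 2: m = 2.930000, f(m) = 0.753757 > 0 → root in [2.630000, 2.930000]
step 3: m = 2.780000, f(m) = -2.915048 < 0 → root in [2.780000, 2.930000]
step 4: m = 2.855000, f(m) = -1.128824 < 0 → root in [2.855000, 2.930000]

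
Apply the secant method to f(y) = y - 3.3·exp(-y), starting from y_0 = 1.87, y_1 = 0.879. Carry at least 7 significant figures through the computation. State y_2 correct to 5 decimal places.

1.14174

f(y_0) = 1.361392, f(y_1) = -0.491153
y_2 = 0.879000 - (-0.491153)·(0.879000 - 1.870000)/(-0.491153 - (1.361392)) = 1.141737; f(y_2) = 0.088167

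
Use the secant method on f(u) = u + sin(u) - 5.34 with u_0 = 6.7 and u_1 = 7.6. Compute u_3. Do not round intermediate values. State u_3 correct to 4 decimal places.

f(u_0) = 1.764850, f(u_1) = 3.227920
u_2 = 7.600000 - (3.227920)·(7.600000 - 6.700000)/(3.227920 - (1.764850)) = 5.614361; f(u_2) = -0.345702
u_3 = 5.614361 - (-0.345702)·(5.614361 - 7.600000)/(-0.345702 - (3.227920)) = 5.806447; f(u_3) = 0.007563

5.8064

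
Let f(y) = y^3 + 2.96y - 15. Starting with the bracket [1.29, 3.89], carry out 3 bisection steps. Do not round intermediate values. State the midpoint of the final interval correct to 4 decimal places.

f(1.290000) = -9.034911, f(3.890000) = 55.378269 (opposite signs)
step 1: m = 2.590000, f(m) = 10.040379 > 0 → root in [1.290000, 2.590000]
step 2: m = 1.940000, f(m) = -1.956216 < 0 → root in [1.940000, 2.590000]
step 3: m = 2.265000, f(m) = 3.324360 > 0 → root in [1.940000, 2.265000]
Midpoint of [1.940000, 2.265000] = 2.102500

2.1025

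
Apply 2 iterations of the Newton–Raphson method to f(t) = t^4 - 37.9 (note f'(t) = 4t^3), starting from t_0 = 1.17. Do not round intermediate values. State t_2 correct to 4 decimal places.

5.1253

t_0 = 1.170000: f = -36.026113, f' = 6.406452 → t_1 = 1.170000 - (-36.026113)/(6.406452) = 6.793411
t_1 = 6.793411: f = 2091.962495, f' = 1254.075449 → t_2 = 6.793411 - (2091.962495)/(1254.075449) = 5.125280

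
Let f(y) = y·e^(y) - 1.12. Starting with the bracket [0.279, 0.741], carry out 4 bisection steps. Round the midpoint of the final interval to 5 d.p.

0.61106

f(0.279000) = -0.751216, f(0.741000) = 0.434642 (opposite signs)
step 1: m = 0.510000, f(m) = -0.270701 < 0 → root in [0.510000, 0.741000]
step 2: m = 0.625500, f(m) = 0.049172 > 0 → root in [0.510000, 0.625500]
step 3: m = 0.567750, f(m) = -0.118323 < 0 → root in [0.567750, 0.625500]
step 4: m = 0.596625, f(m) = -0.036541 < 0 → root in [0.596625, 0.625500]
Midpoint of [0.596625, 0.625500] = 0.611062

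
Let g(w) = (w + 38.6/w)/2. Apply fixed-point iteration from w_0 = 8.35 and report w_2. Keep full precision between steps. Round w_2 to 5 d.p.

w_1 = g(8.350000) = 6.486377
w_2 = g(6.486377) = 6.218655

6.21866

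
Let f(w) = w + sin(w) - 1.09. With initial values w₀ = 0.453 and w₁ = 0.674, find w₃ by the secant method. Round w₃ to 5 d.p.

f(w_0) = -0.199335, f(w_1) = 0.208116
w_2 = 0.674000 - (0.208116)·(0.674000 - 0.453000)/(0.208116 - (-0.199335)) = 0.561119; f(w_2) = 0.003252
w_3 = 0.561119 - (0.003252)·(0.561119 - 0.674000)/(0.003252 - (0.208116)) = 0.559327; f(w_3) = -0.000058

0.55933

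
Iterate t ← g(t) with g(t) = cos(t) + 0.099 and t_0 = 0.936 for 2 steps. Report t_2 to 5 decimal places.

0.86896

t_1 = g(0.936000) = 0.692014
t_2 = g(0.692014) = 0.868963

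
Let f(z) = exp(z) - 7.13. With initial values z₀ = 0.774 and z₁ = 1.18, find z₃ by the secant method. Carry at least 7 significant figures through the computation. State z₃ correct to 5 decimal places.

f(z_0) = -4.961577, f(z_1) = -3.875626
z_2 = 1.180000 - (-3.875626)·(1.180000 - 0.774000)/(-3.875626 - (-4.961577)) = 2.628963; f(z_2) = 6.729395
z_3 = 2.628963 - (6.729395)·(2.628963 - 1.180000)/(6.729395 - (-3.875626)) = 1.709527; f(z_3) = -1.603656

1.70953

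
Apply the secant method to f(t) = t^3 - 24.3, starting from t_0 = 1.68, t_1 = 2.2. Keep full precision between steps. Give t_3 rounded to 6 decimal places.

f(t_0) = -19.558368, f(t_1) = -13.652000
t_2 = 2.200000 - (-13.652000)·(2.200000 - 1.680000)/(-13.652000 - (-19.558368)) = 3.401930; f(t_2) = 15.070965
t_3 = 3.401930 - (15.070965)·(3.401930 - 2.200000)/(15.070965 - (-13.652000)) = 2.771276; f(t_3) = -3.016677

2.771276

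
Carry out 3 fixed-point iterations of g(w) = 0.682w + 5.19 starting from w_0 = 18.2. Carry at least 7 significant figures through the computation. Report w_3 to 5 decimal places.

16.91688

w_1 = g(18.200000) = 17.602400
w_2 = g(17.602400) = 17.194837
w_3 = g(17.194837) = 16.916879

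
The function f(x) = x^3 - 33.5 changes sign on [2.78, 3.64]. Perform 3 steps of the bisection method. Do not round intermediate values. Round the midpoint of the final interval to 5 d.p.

f(2.780000) = -12.015048, f(3.640000) = 14.728544 (opposite signs)
step 1: m = 3.210000, f(m) = -0.423839 < 0 → root in [3.210000, 3.640000]
step 2: m = 3.425000, f(m) = 6.677391 > 0 → root in [3.210000, 3.425000]
step 3: m = 3.317500, f(m) = 3.011762 > 0 → root in [3.210000, 3.317500]
Midpoint of [3.210000, 3.317500] = 3.263750

3.26375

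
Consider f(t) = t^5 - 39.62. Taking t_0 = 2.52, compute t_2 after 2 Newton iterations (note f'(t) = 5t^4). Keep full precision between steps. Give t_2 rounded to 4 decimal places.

t_0 = 2.520000: f = 62.005502, f' = 201.637901 → t_1 = 2.520000 - (62.005502)/(201.637901) = 2.212491
t_1 = 2.212491: f = 13.396055, f' = 119.810789 → t_2 = 2.212491 - (13.396055)/(119.810789) = 2.100681

2.1007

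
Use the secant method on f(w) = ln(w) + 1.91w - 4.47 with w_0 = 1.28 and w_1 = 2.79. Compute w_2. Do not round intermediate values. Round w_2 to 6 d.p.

f(w_0) = -1.778340, f(w_1) = 1.884942
w_2 = 2.790000 - (1.884942)·(2.790000 - 1.280000)/(1.884942 - (-1.778340)) = 2.013029; f(w_2) = 0.074527

2.013029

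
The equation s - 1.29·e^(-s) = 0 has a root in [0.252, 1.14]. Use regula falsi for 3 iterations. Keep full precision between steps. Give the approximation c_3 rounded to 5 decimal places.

False-position update: c = (a·f(b) − b·f(a))/(f(b) − f(a)); replace the endpoint whose sign matches f(c).
f(0.252000) = -0.750646, f(1.140000) = 0.727433
step 1: c = 0.702973, f(c) = 0.064279 > 0 → new bracket [0.252000, 0.702973]
step 2: c = 0.667401, f(c) = 0.005579 > 0 → new bracket [0.252000, 0.667401]
step 3: c = 0.664336, f(c) = 0.000483 > 0 → new bracket [0.252000, 0.664336]

0.66434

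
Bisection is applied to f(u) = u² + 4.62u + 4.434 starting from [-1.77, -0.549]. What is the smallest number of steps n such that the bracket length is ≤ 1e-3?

11

Initial width b − a = -0.549 − -1.77 = 1.221000.
After n steps the width is (b−a)/2^n; need (b−a)/2^n ≤ 1e-3.
So n ≥ log₂(1.221000/1e-3) = log₂(1221.0000) ≈ 10.2538.
Hence n = 11.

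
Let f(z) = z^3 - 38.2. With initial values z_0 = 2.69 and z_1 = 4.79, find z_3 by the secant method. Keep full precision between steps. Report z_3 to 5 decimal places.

f(z_0) = -18.734891, f(z_1) = 71.702239
z_2 = 4.790000 - (71.702239)·(4.790000 - 2.690000)/(71.702239 - (-18.734891)) = 3.125034; f(z_2) = -7.681411
z_3 = 3.125034 - (-7.681411)·(3.125034 - 4.790000)/(-7.681411 - (71.702239)) = 3.286142; f(z_3) = -2.713849

3.28614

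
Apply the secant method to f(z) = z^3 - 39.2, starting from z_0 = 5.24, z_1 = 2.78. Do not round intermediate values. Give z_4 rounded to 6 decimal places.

f(z_0) = 104.677824, f(z_1) = -17.715048
z_2 = 2.780000 - (-17.715048)·(2.780000 - 5.240000)/(-17.715048 - (104.677824)) = 3.136058; f(z_2) = -8.357296
z_3 = 3.136058 - (-8.357296)·(3.136058 - 2.780000)/(-8.357296 - (-17.715048)) = 3.454050; f(z_3) = 2.008409
z_4 = 3.454050 - (2.008409)·(3.454050 - 3.136058)/(2.008409 - (-8.357296)) = 3.392437; f(z_4) = -0.157686

3.392437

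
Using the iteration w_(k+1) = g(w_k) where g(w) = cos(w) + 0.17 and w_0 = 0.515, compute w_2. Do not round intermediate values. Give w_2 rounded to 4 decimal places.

w_1 = g(0.515000) = 1.040293
w_2 = g(1.040293) = 0.675968

0.6760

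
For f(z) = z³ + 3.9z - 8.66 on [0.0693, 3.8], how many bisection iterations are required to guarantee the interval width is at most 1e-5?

Initial width b − a = 3.8 − 0.0693 = 3.730700.
After n steps the width is (b−a)/2^n; need (b−a)/2^n ≤ 1e-5.
So n ≥ log₂(3.730700/1e-5) = log₂(373070.0000) ≈ 18.5091.
Hence n = 19.

19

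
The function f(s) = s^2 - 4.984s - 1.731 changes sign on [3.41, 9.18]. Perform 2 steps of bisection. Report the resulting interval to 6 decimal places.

[4.852500, 6.295000]

f(3.410000) = -7.098340, f(9.180000) = 36.788280 (opposite signs)
step 1: m = 6.295000, f(m) = 6.521745 > 0 → root in [3.410000, 6.295000]
step 2: m = 4.852500, f(m) = -2.369104 < 0 → root in [4.852500, 6.295000]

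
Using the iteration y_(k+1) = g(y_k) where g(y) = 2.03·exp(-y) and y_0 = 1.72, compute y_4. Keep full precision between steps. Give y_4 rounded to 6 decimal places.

y_1 = g(1.720000) = 0.363504
y_2 = g(0.363504) = 1.411329
y_3 = g(1.411329) = 0.494953
y_4 = g(0.494953) = 1.237487

1.237487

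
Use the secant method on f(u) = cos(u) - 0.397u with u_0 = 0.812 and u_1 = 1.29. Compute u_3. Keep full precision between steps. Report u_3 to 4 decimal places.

1.1128

f(u_0) = 0.365684, f(u_1) = -0.235009
u_2 = 1.290000 - (-0.235009)·(1.290000 - 0.812000)/(-0.235009 - (0.365684)) = 1.102992; f(u_2) = 0.013039
u_3 = 1.102992 - (0.013039)·(1.102992 - 1.290000)/(0.013039 - (-0.235009)) = 1.112823; f(u_3) = 0.000341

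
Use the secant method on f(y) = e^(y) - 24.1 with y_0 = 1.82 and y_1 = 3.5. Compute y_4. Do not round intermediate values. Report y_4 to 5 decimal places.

3.18709

f(y_0) = -17.928142, f(y_1) = 9.015452
y_2 = 3.500000 - (9.015452)·(3.500000 - 1.820000)/(9.015452 - (-17.928142)) = 2.937864; f(y_2) = -5.224512
y_3 = 2.937864 - (-5.224512)·(2.937864 - 3.500000)/(-5.224512 - (9.015452)) = 3.144107; f(y_3) = -0.901059
y_4 = 3.144107 - (-0.901059)·(3.144107 - 2.937864)/(-0.901059 - (-5.224512)) = 3.187090; f(y_4) = 0.117851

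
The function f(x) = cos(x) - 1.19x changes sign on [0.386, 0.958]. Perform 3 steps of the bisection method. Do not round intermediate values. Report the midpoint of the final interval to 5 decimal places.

f(0.386000) = 0.467082, f(0.958000) = -0.564863 (opposite signs)
step 1: m = 0.672000, f(m) = -0.017102 < 0 → root in [0.386000, 0.672000]
step 2: m = 0.529000, f(m) = 0.233802 > 0 → root in [0.529000, 0.672000]
step 3: m = 0.600500, f(m) = 0.110458 > 0 → root in [0.600500, 0.672000]
Midpoint of [0.600500, 0.672000] = 0.636250

0.63625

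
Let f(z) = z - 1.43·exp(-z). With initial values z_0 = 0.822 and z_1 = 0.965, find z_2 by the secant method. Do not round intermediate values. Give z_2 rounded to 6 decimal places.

0.700008

f(z_0) = 0.193441, f(z_1) = 0.420194
z_2 = 0.965000 - (0.420194)·(0.965000 - 0.822000)/(0.420194 - (0.193441)) = 0.700008; f(z_2) = -0.010104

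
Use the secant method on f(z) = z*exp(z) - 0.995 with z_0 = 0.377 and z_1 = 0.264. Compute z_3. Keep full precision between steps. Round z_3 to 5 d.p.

0.55027

f(z_0) = -0.445370, f(z_1) = -0.651238
z_2 = 0.264000 - (-0.651238)·(0.264000 - 0.377000)/(-0.651238 - (-0.445370)) = 0.621461; f(z_2) = 0.161942
z_3 = 0.621461 - (0.161942)·(0.621461 - 0.264000)/(0.161942 - (-0.651238)) = 0.550274; f(z_3) = -0.040974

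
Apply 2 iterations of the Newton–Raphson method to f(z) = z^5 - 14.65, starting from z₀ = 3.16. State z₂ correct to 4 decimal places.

f'(z) = 5z⁴
z_0 = 3.160000: f = 300.440575, f' = 498.561037 → z_1 = 3.160000 - (300.440575)/(498.561037) = 2.557385
z_1 = 2.557385: f = 94.740649, f' = 213.872115 → z_2 = 2.557385 - (94.740649)/(213.872115) = 2.114407

2.1144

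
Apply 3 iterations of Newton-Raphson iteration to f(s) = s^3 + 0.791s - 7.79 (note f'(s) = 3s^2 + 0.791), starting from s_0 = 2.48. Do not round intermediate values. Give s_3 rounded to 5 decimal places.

Newton update: s ← s − f(s)/f'(s).
s_0 = 2.480000: f = 9.424672, f' = 19.242200 → s_1 = 2.480000 - (9.424672)/(19.242200) = 1.990208
s_1 = 1.990208: f = 1.667327, f' = 12.673786 → s_2 = 1.990208 - (1.667327)/(12.673786) = 1.858651
s_2 = 1.858651: f = 0.101058, f' = 11.154751 → s_3 = 1.858651 - (0.101058)/(11.154751) = 1.849591

1.84959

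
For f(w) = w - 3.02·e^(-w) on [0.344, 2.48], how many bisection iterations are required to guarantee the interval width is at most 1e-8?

28

Initial width b − a = 2.48 − 0.344 = 2.136000.
After n steps the width is (b−a)/2^n; need (b−a)/2^n ≤ 1e-8.
So n ≥ log₂(2.136000/1e-8) = log₂(213600000.0000) ≈ 27.6703.
Hence n = 28.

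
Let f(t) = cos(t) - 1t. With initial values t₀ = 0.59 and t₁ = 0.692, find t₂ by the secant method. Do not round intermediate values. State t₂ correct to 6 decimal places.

0.740801

f(t_0) = 0.240941, f(t_1) = 0.077971
t_2 = 0.692000 - (0.077971)·(0.692000 - 0.590000)/(0.077971 - (0.240941)) = 0.740801; f(t_2) = -0.002873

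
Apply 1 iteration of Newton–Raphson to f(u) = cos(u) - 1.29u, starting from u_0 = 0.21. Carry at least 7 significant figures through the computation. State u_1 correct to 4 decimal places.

0.6819

f'(u) = -sin(u) - 1.29
u_0 = 0.210000: f = 0.707131, f' = -1.498460 → u_1 = 0.210000 - (0.707131)/(-1.498460) = 0.681905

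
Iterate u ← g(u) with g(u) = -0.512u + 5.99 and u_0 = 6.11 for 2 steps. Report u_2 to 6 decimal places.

u_1 = g(6.110000) = 2.861680
u_2 = g(2.861680) = 4.524820

4.524820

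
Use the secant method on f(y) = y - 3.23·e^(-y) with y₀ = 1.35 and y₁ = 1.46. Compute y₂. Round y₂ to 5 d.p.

Secant update: y_(k+1) = y_k − f(y_k)·(y_k − y_(k-1))/(f(y_k) − f(y_(k-1))).
f(y_0) = 0.512654, f(y_1) = 0.709877
y_2 = 1.460000 - (0.709877)·(1.460000 - 1.350000)/(0.709877 - (0.512654)) = 1.064070; f(y_2) = -0.050437

1.06407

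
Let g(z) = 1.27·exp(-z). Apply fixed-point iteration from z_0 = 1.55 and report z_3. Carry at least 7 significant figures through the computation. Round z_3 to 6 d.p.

0.481472

z_1 = g(1.550000) = 0.269555
z_2 = g(0.269555) = 0.969924
z_3 = g(0.969924) = 0.481472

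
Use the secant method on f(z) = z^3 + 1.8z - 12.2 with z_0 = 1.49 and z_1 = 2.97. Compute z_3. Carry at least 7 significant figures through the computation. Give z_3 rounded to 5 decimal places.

f(z_0) = -6.210051, f(z_1) = 19.344073
z_2 = 2.970000 - (19.344073)·(2.970000 - 1.490000)/(19.344073 - (-6.210051)) = 1.849663; f(z_2) = -2.542440
z_3 = 1.849663 - (-2.542440)·(1.849663 - 2.970000)/(-2.542440 - (19.344073)) = 1.979807; f(z_3) = -0.876229

1.97981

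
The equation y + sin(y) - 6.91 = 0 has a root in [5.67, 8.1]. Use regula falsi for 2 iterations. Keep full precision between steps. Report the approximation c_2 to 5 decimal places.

f(5.670000) = -1.815475, f(8.100000) = 2.159890
step 1: c = 6.779736, f(c) = 0.346131 > 0 → new bracket [5.670000, 6.779736]
step 2: c = 6.602037, f(c) = 0.005514 > 0 → new bracket [5.670000, 6.602037]

6.60204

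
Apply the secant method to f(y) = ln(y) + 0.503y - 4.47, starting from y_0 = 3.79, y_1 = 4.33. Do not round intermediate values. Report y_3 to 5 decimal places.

f(y_0) = -1.231264, f(y_1) = -0.826442
y_2 = 4.330000 - (-0.826442)·(4.330000 - 3.790000)/(-0.826442 - (-1.231264)) = 5.432409; f(y_2) = -0.045116
y_3 = 5.432409 - (-0.045116)·(5.432409 - 4.330000)/(-0.045116 - (-0.826442)) = 5.496065; f(y_3) = -0.001447

5.49606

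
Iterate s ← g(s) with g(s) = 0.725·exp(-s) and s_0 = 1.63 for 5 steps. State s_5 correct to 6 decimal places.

0.443010

s_1 = g(1.630000) = 0.142049
s_2 = g(0.142049) = 0.628995
s_3 = g(0.628995) = 0.386517
s_4 = g(0.386517) = 0.492579
s_5 = g(0.492579) = 0.443010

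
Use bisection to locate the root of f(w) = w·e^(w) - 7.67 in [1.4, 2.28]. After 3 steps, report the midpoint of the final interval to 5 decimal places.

1.56500

f(1.400000) = -1.992720, f(2.280000) = 14.620831 (opposite signs)
step 1: m = 1.840000, f(m) = 3.915630 > 0 → root in [1.400000, 1.840000]
step 2: m = 1.620000, f(m) = 0.516006 > 0 → root in [1.400000, 1.620000]
step 3: m = 1.510000, f(m) = -0.834637 < 0 → root in [1.510000, 1.620000]
Midpoint of [1.510000, 1.620000] = 1.565000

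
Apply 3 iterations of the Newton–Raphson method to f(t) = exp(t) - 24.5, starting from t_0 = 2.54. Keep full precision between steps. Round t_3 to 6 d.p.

f'(t) = exp(t)
t_0 = 2.540000: f = -11.820329, f' = 12.679671 → t_1 = 2.540000 - (-11.820329)/(12.679671) = 3.472227
t_1 = 3.472227: f = 7.708384, f' = 32.208384 → t_2 = 3.472227 - (7.708384)/(32.208384) = 3.232898
t_2 = 3.232898: f = 0.853031, f' = 25.353031 → t_3 = 3.232898 - (0.853031)/(25.353031) = 3.199252

3.199252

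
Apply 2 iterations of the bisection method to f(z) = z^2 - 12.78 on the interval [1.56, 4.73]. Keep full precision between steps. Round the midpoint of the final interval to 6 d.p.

f(1.560000) = -10.346400, f(4.730000) = 9.592900 (opposite signs)
step 1: m = 3.145000, f(m) = -2.888975 < 0 → root in [3.145000, 4.730000]
step 2: m = 3.937500, f(m) = 2.723906 > 0 → root in [3.145000, 3.937500]
Midpoint of [3.145000, 3.937500] = 3.541250

3.541250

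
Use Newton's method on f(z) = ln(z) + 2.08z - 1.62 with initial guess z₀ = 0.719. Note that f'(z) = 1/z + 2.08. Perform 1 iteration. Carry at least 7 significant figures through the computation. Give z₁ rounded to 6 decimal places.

0.849913

Newton update: z ← z − f(z)/f'(z).
z_0 = 0.719000: f = -0.454374, f' = 3.470821 → z_1 = 0.719000 - (-0.454374)/(3.470821) = 0.849913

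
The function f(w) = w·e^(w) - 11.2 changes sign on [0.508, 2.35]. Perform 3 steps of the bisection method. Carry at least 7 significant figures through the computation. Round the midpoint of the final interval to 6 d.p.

1.774375

f(0.508000) = -10.355722, f(2.350000) = 13.441089 (opposite signs)
step 1: m = 1.429000, f(m) = -5.234607 < 0 → root in [1.429000, 2.350000]
step 2: m = 1.889500, f(m) = 1.301045 > 0 → root in [1.429000, 1.889500]
step 3: m = 1.659250, f(m) = -2.480031 < 0 → root in [1.659250, 1.889500]
Midpoint of [1.659250, 1.889500] = 1.774375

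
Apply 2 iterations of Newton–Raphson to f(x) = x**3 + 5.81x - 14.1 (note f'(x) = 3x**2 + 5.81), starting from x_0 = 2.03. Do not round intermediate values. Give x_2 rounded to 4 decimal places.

x_0 = 2.030000: f = 6.059727, f' = 18.172700 → x_1 = 2.030000 - (6.059727)/(18.172700) = 1.696548
x_1 = 1.696548: f = 0.640073, f' = 14.444823 → x_2 = 1.696548 - (0.640073)/(14.444823) = 1.652236

1.6522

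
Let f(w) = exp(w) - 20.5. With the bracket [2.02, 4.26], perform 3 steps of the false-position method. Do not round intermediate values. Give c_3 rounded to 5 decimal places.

f(2.020000) = -12.961675, f(4.260000) = 50.309983
step 1: c = 2.478881, f(c) = -8.572092 < 0 → new bracket [2.478881, 4.260000]
step 2: c = 2.738177, f(c) = -5.041216 < 0 → new bracket [2.738177, 4.260000]
step 3: c = 2.876780, f(c) = -2.742992 < 0 → new bracket [2.876780, 4.260000]

2.87678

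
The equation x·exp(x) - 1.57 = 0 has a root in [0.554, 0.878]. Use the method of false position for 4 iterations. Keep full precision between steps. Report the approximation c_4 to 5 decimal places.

f(0.554000) = -0.605929, f(0.878000) = 0.542541
step 1: c = 0.724941, f(c) = -0.073279 < 0 → new bracket [0.724941, 0.878000]
step 2: c = 0.743154, f(c) = -0.007475 < 0 → new bracket [0.743154, 0.878000]
step 3: c = 0.744987, f(c) = -0.000749 < 0 → new bracket [0.744987, 0.878000]
step 4: c = 0.745170, f(c) = -0.000075 < 0 → new bracket [0.745170, 0.878000]

0.74517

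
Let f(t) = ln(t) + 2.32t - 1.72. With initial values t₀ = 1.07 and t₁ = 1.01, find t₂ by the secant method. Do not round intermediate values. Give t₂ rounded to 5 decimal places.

Secant update: t_(k+1) = t_k − f(t_k)·(t_k − t_(k-1))/(f(t_k) − f(t_(k-1))).
f(t_0) = 0.830059, f(t_1) = 0.633150
t_2 = 1.010000 - (0.633150)·(1.010000 - 1.070000)/(0.633150 - (0.830059)) = 0.817073; f(t_2) = -0.026419

0.81707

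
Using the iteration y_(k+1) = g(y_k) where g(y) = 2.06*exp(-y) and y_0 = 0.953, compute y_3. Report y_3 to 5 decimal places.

y_1 = g(0.953000) = 0.794300
y_2 = g(0.794300) = 0.930909
y_3 = g(0.930909) = 0.812042

0.81204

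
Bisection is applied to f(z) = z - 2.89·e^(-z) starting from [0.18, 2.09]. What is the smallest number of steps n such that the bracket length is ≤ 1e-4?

Initial width b − a = 2.09 − 0.18 = 1.910000.
After n steps the width is (b−a)/2^n; need (b−a)/2^n ≤ 1e-4.
So n ≥ log₂(1.910000/1e-4) = log₂(19100.0000) ≈ 14.2213.
Hence n = 15.

15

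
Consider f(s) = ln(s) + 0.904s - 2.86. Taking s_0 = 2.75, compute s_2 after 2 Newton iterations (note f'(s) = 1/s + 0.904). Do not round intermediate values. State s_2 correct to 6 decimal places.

Newton update: s ← s − f(s)/f'(s).
s_0 = 2.750000: f = 0.637601, f' = 1.267636 → s_1 = 2.750000 - (0.637601)/(1.267636) = 2.247016
s_1 = 2.247016: f = -0.019095, f' = 1.349035 → s_2 = 2.247016 - (-0.019095)/(1.349035) = 2.261170

2.261170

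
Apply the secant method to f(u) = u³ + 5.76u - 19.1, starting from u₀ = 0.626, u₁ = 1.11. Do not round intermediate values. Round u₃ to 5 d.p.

1.81428

f(u_0) = -15.248926, f(u_1) = -11.338769
u_2 = 1.110000 - (-11.338769)·(1.110000 - 0.626000)/(-11.338769 - (-15.248926)) = 2.513515; f(u_2) = 11.257630
u_3 = 2.513515 - (11.257630)·(2.513515 - 1.110000)/(11.257630 - (-11.338769)) = 1.814277; f(u_3) = -2.677881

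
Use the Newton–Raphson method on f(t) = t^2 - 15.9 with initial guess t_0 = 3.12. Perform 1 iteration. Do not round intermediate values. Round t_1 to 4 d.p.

4.1081

f'(t) = 2t
t_0 = 3.120000: f = -6.165600, f' = 6.240000 → t_1 = 3.120000 - (-6.165600)/(6.240000) = 4.108077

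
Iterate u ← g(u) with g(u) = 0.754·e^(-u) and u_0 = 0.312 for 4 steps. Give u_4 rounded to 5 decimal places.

u_1 = g(0.312000) = 0.551914
u_2 = g(0.551914) = 0.434188
u_3 = g(0.434188) = 0.488434
u_4 = g(0.488434) = 0.462644

0.46264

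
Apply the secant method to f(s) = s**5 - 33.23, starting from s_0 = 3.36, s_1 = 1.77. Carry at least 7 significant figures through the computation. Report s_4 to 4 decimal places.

Secant update: s_(k+1) = s_k − f(s_k)·(s_k − s_(k-1))/(f(s_k) − f(s_(k-1))).
f(s_0) = 395.019029, f(s_1) = -15.857340
s_2 = 1.770000 - (-15.857340)·(1.770000 - 3.360000)/(-15.857340 - (395.019029)) = 1.831364; f(s_2) = -12.629688
s_3 = 1.831364 - (-12.629688)·(1.831364 - 1.770000)/(-12.629688 - (-15.857340)) = 2.071481; f(s_3) = 4.912114
s_4 = 2.071481 - (4.912114)·(2.071481 - 1.831364)/(4.912114 - (-12.629688)) = 2.004243; f(s_4) = -0.889138

2.0042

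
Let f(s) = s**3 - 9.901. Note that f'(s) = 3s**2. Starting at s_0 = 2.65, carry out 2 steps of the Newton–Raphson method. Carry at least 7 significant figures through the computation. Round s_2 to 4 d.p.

2.1508

s_0 = 2.650000: f = 8.708625, f' = 21.067500 → s_1 = 2.650000 - (8.708625)/(21.067500) = 2.236632
s_1 = 2.236632: f = 1.287806, f' = 15.007572 → s_2 = 2.236632 - (1.287806)/(15.007572) = 2.150822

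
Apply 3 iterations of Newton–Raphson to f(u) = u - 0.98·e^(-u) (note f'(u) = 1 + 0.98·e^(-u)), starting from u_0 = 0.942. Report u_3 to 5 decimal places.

0.55986

u_0 = 0.942000: f = 0.559950, f' = 1.382050 → u_1 = 0.942000 - (0.559950)/(1.382050) = 0.536841
u_1 = 0.536841: f = -0.036059, f' = 1.572900 → u_2 = 0.536841 - (-0.036059)/(1.572900) = 0.559766
u_2 = 0.559766: f = -0.000149, f' = 1.559916 → u_3 = 0.559766 - (-0.000149)/(1.559916) = 0.559862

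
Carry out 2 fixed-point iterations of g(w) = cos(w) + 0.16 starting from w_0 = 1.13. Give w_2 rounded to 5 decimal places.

0.99279

w_1 = g(1.130000) = 0.586660
w_2 = g(0.586660) = 0.992794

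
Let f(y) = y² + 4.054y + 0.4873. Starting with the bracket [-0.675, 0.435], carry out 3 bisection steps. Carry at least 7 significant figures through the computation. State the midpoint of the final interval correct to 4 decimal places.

f(-0.675000) = -1.793525, f(0.435000) = 2.440015 (opposite signs)
step 1: m = -0.120000, f(m) = 0.015220 > 0 → root in [-0.675000, -0.120000]
step 2: m = -0.397500, f(m) = -0.966159 < 0 → root in [-0.397500, -0.120000]
step 3: m = -0.258750, f(m) = -0.494721 < 0 → root in [-0.258750, -0.120000]
Midpoint of [-0.258750, -0.120000] = -0.189375

-0.1894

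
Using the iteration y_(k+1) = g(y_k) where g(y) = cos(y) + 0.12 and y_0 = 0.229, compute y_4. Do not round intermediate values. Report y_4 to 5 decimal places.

0.69598

y_1 = g(0.229000) = 1.093894
y_2 = g(1.093894) = 0.579029
y_3 = g(0.579029) = 0.956994
y_4 = g(0.956994) = 0.695980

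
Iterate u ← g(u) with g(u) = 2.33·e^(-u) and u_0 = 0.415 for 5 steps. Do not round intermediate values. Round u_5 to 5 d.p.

u_1 = g(0.415000) = 1.538593
u_2 = g(1.538593) = 0.500211
u_3 = g(0.500211) = 1.412918
u_4 = g(1.412918) = 0.567196
u_5 = g(0.567196) = 1.321374

1.32137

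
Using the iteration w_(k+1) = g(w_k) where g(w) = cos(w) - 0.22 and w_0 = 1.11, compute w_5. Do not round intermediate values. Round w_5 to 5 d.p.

0.57393

w_1 = g(1.110000) = 0.224662
w_2 = g(0.224662) = 0.754870
w_3 = g(0.754870) = 0.508361
w_4 = g(0.508361) = 0.653543
w_5 = g(0.653543) = 0.573934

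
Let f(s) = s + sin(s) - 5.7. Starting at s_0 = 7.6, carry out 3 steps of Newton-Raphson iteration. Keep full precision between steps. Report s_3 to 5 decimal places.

5.99006

Newton update: s ← s − f(s)/f'(s).
f'(s) = 1 + cos(s)
s_0 = 7.600000: f = 2.867920, f' = 1.251260 → s_1 = 7.600000 - (2.867920)/(1.251260) = 5.307974
s_1 = 5.307974: f = -1.219846, f' = 1.560993 → s_2 = 5.307974 - (-1.219846)/(1.560993) = 6.089429
s_2 = 6.089429: f = 0.196883, f' = 1.981288 → s_3 = 6.089429 - (0.196883)/(1.981288) = 5.990058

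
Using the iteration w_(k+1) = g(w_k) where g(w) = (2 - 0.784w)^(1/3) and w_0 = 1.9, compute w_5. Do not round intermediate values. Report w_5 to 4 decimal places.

1.0539

w_1 = g(1.900000) = 0.799166
w_2 = g(0.799166) = 1.111573
w_3 = g(1.111573) = 1.041128
w_4 = g(1.041128) = 1.057842
w_5 = g(1.057842) = 1.053924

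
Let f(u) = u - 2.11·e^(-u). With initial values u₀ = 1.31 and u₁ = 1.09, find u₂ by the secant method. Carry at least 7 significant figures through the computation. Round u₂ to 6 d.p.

f(u_0) = 0.740680, f(u_1) = 0.380583
u_2 = 1.090000 - (0.380583)·(1.090000 - 1.310000)/(0.380583 - (0.740680)) = 0.857484; f(u_2) = -0.037638

0.857484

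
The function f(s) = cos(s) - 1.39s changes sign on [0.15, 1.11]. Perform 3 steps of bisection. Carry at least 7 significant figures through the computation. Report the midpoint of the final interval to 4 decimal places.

0.5700

f(0.150000) = 0.780271, f(1.110000) = -1.098238 (opposite signs)
step 1: m = 0.630000, f(m) = -0.067672 < 0 → root in [0.150000, 0.630000]
step 2: m = 0.390000, f(m) = 0.382809 > 0 → root in [0.390000, 0.630000]
step 3: m = 0.510000, f(m) = 0.163845 > 0 → root in [0.510000, 0.630000]
Midpoint of [0.510000, 0.630000] = 0.570000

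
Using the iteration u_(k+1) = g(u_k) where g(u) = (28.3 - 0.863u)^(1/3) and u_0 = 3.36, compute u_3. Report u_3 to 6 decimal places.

u_1 = g(3.360000) = 2.939542
u_2 = g(2.939542) = 2.953474
u_3 = g(2.953474) = 2.953014

2.953014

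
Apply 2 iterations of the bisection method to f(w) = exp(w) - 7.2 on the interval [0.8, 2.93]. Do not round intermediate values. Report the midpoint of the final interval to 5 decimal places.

2.13125

f(0.800000) = -4.974459, f(2.930000) = 11.527630 (opposite signs)
step 1: m = 1.865000, f(m) = -0.744064 < 0 → root in [1.865000, 2.930000]
step 2: m = 2.397500, f(m) = 3.795653 > 0 → root in [1.865000, 2.397500]
Midpoint of [1.865000, 2.397500] = 2.131250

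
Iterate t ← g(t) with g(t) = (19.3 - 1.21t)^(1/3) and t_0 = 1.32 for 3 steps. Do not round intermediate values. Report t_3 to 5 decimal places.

2.53247

t_1 = g(1.320000) = 2.606237
t_2 = g(2.606237) = 2.527507
t_3 = g(2.527507) = 2.532468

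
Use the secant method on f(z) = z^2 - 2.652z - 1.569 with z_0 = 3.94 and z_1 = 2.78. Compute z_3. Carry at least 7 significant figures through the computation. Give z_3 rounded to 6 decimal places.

3.158377

f(z_0) = 3.505720, f(z_1) = -1.213160
z_2 = 2.780000 - (-1.213160)·(2.780000 - 3.940000)/(-1.213160 - (3.505720)) = 3.078220; f(z_2) = -0.257000
z_3 = 3.078220 - (-0.257000)·(3.078220 - 2.780000)/(-0.257000 - (-1.213160)) = 3.158377; f(z_3) = 0.030329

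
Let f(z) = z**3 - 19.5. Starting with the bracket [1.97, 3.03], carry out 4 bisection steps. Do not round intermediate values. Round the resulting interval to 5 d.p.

f(1.970000) = -11.854627, f(3.030000) = 8.318127 (opposite signs)
step 1: m = 2.500000, f(m) = -3.875000 < 0 → root in [2.500000, 3.030000]
step 2: m = 2.765000, f(m) = 1.639047 > 0 → root in [2.500000, 2.765000]
step 3: m = 2.632500, f(m) = -1.256627 < 0 → root in [2.632500, 2.765000]
step 4: m = 2.698750, f(m) = 0.155675 > 0 → root in [2.632500, 2.698750]

[2.63250, 2.69875]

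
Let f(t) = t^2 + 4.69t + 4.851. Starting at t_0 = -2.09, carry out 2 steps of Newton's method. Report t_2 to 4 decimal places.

Newton update: t ← t − f(t)/f'(t).
f'(t) = 2t + 4.69
t_0 = -2.090000: f = -0.583000, f' = 0.510000 → t_1 = -2.090000 - (-0.583000)/(0.510000) = -0.946863
t_1 = -0.946863: f = 1.306763, f' = 2.796275 → t_2 = -0.946863 - (1.306763)/(2.796275) = -1.414186

-1.4142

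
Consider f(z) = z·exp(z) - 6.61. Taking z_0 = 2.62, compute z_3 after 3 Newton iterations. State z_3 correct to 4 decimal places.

1.5056

Newton update: z ← z − f(z)/f'(z).
f'(z) = (z + 1)·exp(z)
z_0 = 2.620000: f = 29.377596, f' = 49.723319 → z_1 = 2.620000 - (29.377596)/(49.723319) = 2.029179
z_1 = 2.029179: f = 8.827658, f' = 23.045493 → z_2 = 2.029179 - (8.827658)/(23.045493) = 1.646125
z_2 = 1.646125: f = 1.928192, f' = 13.725035 → z_3 = 1.646125 - (1.928192)/(13.725035) = 1.505638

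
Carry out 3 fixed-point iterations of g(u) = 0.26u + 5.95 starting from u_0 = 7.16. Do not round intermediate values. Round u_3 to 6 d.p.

8.025064

u_1 = g(7.160000) = 7.811600
u_2 = g(7.811600) = 7.981016
u_3 = g(7.981016) = 8.025064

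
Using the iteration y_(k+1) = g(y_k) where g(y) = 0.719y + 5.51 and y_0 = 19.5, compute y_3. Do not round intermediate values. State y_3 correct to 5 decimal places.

y_1 = g(19.500000) = 19.530500
y_2 = g(19.530500) = 19.552429
y_3 = g(19.552429) = 19.568197

19.56820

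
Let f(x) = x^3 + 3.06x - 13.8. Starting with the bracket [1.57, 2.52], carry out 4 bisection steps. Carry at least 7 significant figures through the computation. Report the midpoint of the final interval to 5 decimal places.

1.95594

f(1.570000) = -5.125907, f(2.520000) = 9.914208 (opposite signs)
step 1: m = 2.045000, f(m) = 1.009941 > 0 → root in [1.570000, 2.045000]
step 2: m = 1.807500, f(m) = -2.363846 < 0 → root in [1.807500, 2.045000]
step 3: m = 1.926250, f(m) = -0.758442 < 0 → root in [1.926250, 2.045000]
step 4: m = 1.985625, f(m) = 0.104749 > 0 → root in [1.926250, 1.985625]
Midpoint of [1.926250, 1.985625] = 1.955938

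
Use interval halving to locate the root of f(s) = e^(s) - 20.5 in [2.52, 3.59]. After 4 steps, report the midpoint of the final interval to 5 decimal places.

3.02156

f(2.520000) = -8.071403, f(3.590000) = 15.734076 (opposite signs)
step 1: m = 3.055000, f(m) = 0.721186 > 0 → root in [2.520000, 3.055000]
step 2: m = 2.787500, f(m) = -4.259632 < 0 → root in [2.787500, 3.055000]
step 3: m = 2.921250, f(m) = -1.935521 < 0 → root in [2.921250, 3.055000]
step 4: m = 2.988125, f(m) = -0.651568 < 0 → root in [2.988125, 3.055000]
Midpoint of [2.988125, 3.055000] = 3.021562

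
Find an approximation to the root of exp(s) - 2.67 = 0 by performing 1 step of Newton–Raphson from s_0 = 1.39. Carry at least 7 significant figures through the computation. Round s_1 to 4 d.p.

1.0550

Newton update: s ← s − f(s)/f'(s).
f'(s) = exp(s)
s_0 = 1.390000: f = 1.344850, f' = 4.014850 → s_1 = 1.390000 - (1.344850)/(4.014850) = 1.055031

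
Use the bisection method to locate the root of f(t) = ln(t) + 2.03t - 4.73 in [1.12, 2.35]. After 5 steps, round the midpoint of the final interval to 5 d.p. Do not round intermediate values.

f(1.120000) = -2.343071, f(2.350000) = 0.894915 (opposite signs)
step 1: m = 1.735000, f(m) = -0.656943 < 0 → root in [1.735000, 2.350000]
step 2: m = 2.042500, f(m) = 0.130450 > 0 → root in [1.735000, 2.042500]
step 3: m = 1.888750, f(m) = -0.259922 < 0 → root in [1.888750, 2.042500]
step 4: m = 1.965625, f(m) = -0.063971 < 0 → root in [1.965625, 2.042500]
step 5: m = 2.004062, f(m) = 0.033423 > 0 → root in [1.965625, 2.004062]
Midpoint of [1.965625, 2.004062] = 1.984844

1.98484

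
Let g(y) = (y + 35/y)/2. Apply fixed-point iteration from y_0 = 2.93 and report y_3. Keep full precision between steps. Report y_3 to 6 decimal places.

y_1 = g(2.930000) = 7.437696
y_2 = g(7.437696) = 6.071727
y_3 = g(6.071727) = 5.918075

5.918075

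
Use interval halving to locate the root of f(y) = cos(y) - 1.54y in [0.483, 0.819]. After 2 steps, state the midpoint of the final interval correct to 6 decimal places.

0.525000

f(0.483000) = 0.141786, f(0.819000) = -0.578308 (opposite signs)
step 1: m = 0.651000, f(m) = -0.207062 < 0 → root in [0.483000, 0.651000]
step 2: m = 0.567000, f(m) = -0.029664 < 0 → root in [0.483000, 0.567000]
Midpoint of [0.483000, 0.567000] = 0.525000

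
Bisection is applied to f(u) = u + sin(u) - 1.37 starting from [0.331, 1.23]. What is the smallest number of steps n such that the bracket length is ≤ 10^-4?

Initial width b − a = 1.23 − 0.331 = 0.899000.
After n steps the width is (b−a)/2^n; need (b−a)/2^n ≤ 10^-4.
So n ≥ log₂(0.899000/10^-4) = log₂(8990.0000) ≈ 13.1341.
Hence n = 14.

14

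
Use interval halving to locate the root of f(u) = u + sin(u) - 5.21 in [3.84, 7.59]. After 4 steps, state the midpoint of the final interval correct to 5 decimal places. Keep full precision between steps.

f(3.840000) = -2.012999, f(7.590000) = 3.345359 (opposite signs)
step 1: m = 5.715000, f(m) = -0.033103 < 0 → root in [5.715000, 7.590000]
step 2: m = 6.652500, f(m) = 1.803476 > 0 → root in [5.715000, 6.652500]
step 3: m = 6.183750, f(m) = 0.874478 > 0 → root in [5.715000, 6.183750]
step 4: m = 5.949375, f(m) = 0.411730 > 0 → root in [5.715000, 5.949375]
Midpoint of [5.715000, 5.949375] = 5.832187

5.83219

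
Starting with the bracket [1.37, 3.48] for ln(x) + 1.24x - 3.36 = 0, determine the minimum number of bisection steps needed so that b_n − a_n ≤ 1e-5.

18

Initial width b − a = 3.48 − 1.37 = 2.110000.
After n steps the width is (b−a)/2^n; need (b−a)/2^n ≤ 1e-5.
So n ≥ log₂(2.110000/1e-5) = log₂(211000.0000) ≈ 17.6869.
Hence n = 18.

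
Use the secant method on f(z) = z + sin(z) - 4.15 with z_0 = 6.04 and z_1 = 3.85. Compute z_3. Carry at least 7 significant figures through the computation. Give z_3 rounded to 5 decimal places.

5.52934

Secant update: z_(k+1) = z_k − f(z_k)·(z_k − z_(k-1))/(f(z_k) − f(z_(k-1))).
f(z_0) = 1.649205, f(z_1) = -0.950625
z_2 = 3.850000 - (-0.950625)·(3.850000 - 6.040000)/(-0.950625 - (1.649205)) = 4.650771; f(z_2) = -0.497331
z_3 = 4.650771 - (-0.497331)·(4.650771 - 3.850000)/(-0.497331 - (-0.950625)) = 5.529336; f(z_3) = 0.694886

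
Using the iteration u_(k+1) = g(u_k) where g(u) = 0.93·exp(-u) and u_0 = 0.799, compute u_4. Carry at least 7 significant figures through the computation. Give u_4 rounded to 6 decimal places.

0.561677

u_1 = g(0.799000) = 0.418294
u_2 = g(0.418294) = 0.612097
u_3 = g(0.612097) = 0.504258
u_4 = g(0.504258) = 0.561677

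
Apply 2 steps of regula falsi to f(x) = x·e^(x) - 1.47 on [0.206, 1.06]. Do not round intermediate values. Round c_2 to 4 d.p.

0.6820

False-position update: c = (a·f(b) − b·f(a))/(f(b) − f(a)); replace the endpoint whose sign matches f(c).
f(0.206000) = -1.216877, f(1.060000) = 1.589553
step 1: c = 0.576297, f(c) = -0.444516 < 0 → new bracket [0.576297, 1.060000]
step 2: c = 0.682003, f(c) = -0.121110 < 0 → new bracket [0.682003, 1.060000]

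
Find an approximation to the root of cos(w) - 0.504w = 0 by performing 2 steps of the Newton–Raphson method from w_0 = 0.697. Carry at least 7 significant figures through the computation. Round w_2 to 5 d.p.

Newton update: w ← w − f(w)/f'(w).
f'(w) = -sin(w) - 0.504
w_0 = 0.697000: f = 0.415483, f' = -1.145920 → w_1 = 0.697000 - (0.415483)/(-1.145920) = 1.059576
w_1 = 1.059576: f = -0.044785, f' = -1.376148 → w_2 = 1.059576 - (-0.044785)/(-1.376148) = 1.027033

1.02703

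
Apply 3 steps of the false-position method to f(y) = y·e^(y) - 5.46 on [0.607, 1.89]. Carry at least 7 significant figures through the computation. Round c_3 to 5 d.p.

1.34726

f(0.607000) = -4.346205, f(1.890000) = 7.050607
step 1: c = 1.096275, f(c) = -2.178850 < 0 → new bracket [1.096275, 1.890000]
step 2: c = 1.283655, f(c) = -0.826254 < 0 → new bracket [1.283655, 1.890000]
step 3: c = 1.347258, f(c) = -0.277284 < 0 → new bracket [1.347258, 1.890000]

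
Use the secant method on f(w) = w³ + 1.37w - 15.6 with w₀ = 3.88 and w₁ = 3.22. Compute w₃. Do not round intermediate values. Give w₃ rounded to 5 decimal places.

2.40798

f(w_0) = 48.126672, f(w_1) = 22.197648
w_2 = 3.220000 - (22.197648)·(3.220000 - 3.880000)/(22.197648 - (48.126672)) = 2.654979; f(w_2) = 6.752035
w_3 = 2.654979 - (6.752035)·(2.654979 - 3.220000)/(6.752035 - (22.197648)) = 2.407980; f(w_3) = 1.661293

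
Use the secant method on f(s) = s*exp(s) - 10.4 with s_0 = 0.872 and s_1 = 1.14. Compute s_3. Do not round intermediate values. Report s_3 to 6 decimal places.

f(s_0) = -8.314447, f(s_1) = -6.835484
s_2 = 1.140000 - (-6.835484)·(1.140000 - 0.872000)/(-6.835484 - (-8.314447)) = 2.378645; f(s_2) = 15.266225
s_3 = 2.378645 - (15.266225)·(2.378645 - 1.140000)/(15.266225 - (-6.835484)) = 1.523081; f(s_3) = -3.414646

1.523081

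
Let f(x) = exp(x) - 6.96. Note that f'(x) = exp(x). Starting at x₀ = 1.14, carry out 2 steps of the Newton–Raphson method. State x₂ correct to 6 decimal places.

2.019213

x_0 = 1.140000: f = -3.833232, f' = 3.126768 → x_1 = 1.140000 - (-3.833232)/(3.126768) = 2.365940
x_1 = 2.365940: f = 3.694053, f' = 10.654053 → x_2 = 2.365940 - (3.694053)/(10.654053) = 2.019213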